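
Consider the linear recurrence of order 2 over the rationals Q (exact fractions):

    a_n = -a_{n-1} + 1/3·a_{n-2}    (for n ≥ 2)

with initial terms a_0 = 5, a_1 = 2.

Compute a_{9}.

11/3

a_2 = -1·2 + 1/3·5 = -1/3
a_3 = -1·-1/3 + 1/3·2 = 1
a_4 = -1·1 + 1/3·-1/3 = -10/9
a_5 = -1·-10/9 + 1/3·1 = 13/9
a_6 = -1·13/9 + 1/3·-10/9 = -49/27
a_7 = -1·-49/27 + 1/3·13/9 = 62/27
a_8 = -1·62/27 + 1/3·-49/27 = -235/81
a_9 = -1·-235/81 + 1/3·62/27 = 11/3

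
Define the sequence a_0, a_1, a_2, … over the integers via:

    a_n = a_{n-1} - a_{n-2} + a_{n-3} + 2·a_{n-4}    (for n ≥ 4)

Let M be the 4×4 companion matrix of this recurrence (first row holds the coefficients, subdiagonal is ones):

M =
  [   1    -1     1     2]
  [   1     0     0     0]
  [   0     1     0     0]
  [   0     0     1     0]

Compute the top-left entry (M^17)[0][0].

297

(M^17)[0][0] is the top entry after applying M 17 times to the unit state (1, 0, 0, 0). Equivalently it is h_{20} for the auxiliary sequence (h_n) obeying the same recurrence with h_3 = 1 and h_i = 0 for 0 ≤ i < 3:
h_4 = 1·1 + -1·0 + 1·0 + 2·0 = 1
h_5 = 1·1 + -1·1 + 1·0 + 2·0 = 0
h_6 = 1·0 + -1·1 + 1·1 + 2·0 = 0
h_7 = 1·0 + -1·0 + 1·1 + 2·1 = 3
h_8 = 1·3 + -1·0 + 1·0 + 2·1 = 5
h_9 = 1·5 + -1·3 + 1·0 + 2·0 = 2
h_10 = 1·2 + -1·5 + 1·3 + 2·0 = 0
h_11 = 1·0 + -1·2 + 1·5 + 2·3 = 9
h_12 = 1·9 + -1·0 + 1·2 + 2·5 = 21
h_13 = 1·21 + -1·9 + 1·0 + 2·2 = 16
h_14 = 1·16 + -1·21 + 1·9 + 2·0 = 4
h_15 = 1·4 + -1·16 + 1·21 + 2·9 = 27
h_16 = 1·27 + -1·4 + 1·16 + 2·21 = 81
h_17 = 1·81 + -1·27 + 1·4 + 2·16 = 90
h_18 = 1·90 + -1·81 + 1·27 + 2·4 = 44
h_19 = 1·44 + -1·90 + 1·81 + 2·27 = 89
h_20 = 1·89 + -1·44 + 1·90 + 2·81 = 297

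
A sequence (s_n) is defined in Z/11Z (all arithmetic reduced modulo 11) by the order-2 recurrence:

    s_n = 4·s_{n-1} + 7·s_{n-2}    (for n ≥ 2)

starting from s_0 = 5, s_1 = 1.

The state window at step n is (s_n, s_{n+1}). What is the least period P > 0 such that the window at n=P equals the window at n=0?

110

n=0: window = (5, 1)
n=1: window = (1, 6)
n=2: window = (6, 9)
n=3: window = (9, 1)
n=4: window = (1, 1)
n=5: window = (1, 0)
n=6: window = (0, 7)
n=7: window = (7, 6)
n=8: window = (6, 7)
n=9: window = (7, 4)
n=10: window = (4, 10)
n=11: window = (10, 2)
n=12: window = (2, 1)
n=13: window = (1, 7)
n=14: window = (7, 2)
n=15: window = (2, 2)
n=16: window = (2, 0)
n=17: window = (0, 3)
n=18: window = (3, 1)
n=19: window = (1, 3)
n=20: window = (3, 8)
n=21: window = (8, 9)
n=22: window = (9, 4)
n=23: window = (4, 2)
n=24: window = (2, 3)
n=25: window = (3, 4)
n=26: window = (4, 4)
n=27: window = (4, 0)
n=28: window = (0, 6)
n=29: window = (6, 2)
n=30: window = (2, 6)
n=31: window = (6, 5)
n=32: window = (5, 7)
n=33: window = (7, 8)
n=34: window = (8, 4)
n=35: window = (4, 6)
n=36: window = (6, 8)
n=37: window = (8, 8)
n=38: window = (8, 0)
n=39: window = (0, 1)
n=40: window = (1, 4)
…
n=108: window = (9, 2)
n=109: window = (2, 5)
n=110: window = (5, 1)
window at n=110 equals window at n=0 → period = 110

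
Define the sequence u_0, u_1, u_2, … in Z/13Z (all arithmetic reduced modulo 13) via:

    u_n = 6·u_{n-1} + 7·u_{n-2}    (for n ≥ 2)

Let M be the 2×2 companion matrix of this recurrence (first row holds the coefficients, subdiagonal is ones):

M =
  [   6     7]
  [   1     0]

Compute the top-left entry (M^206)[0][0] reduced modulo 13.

(M^206)[0][0] is the top entry after applying M 206 times to the unit state (1, 0). Equivalently it is h_{207} for the auxiliary sequence (h_n) obeying the same recurrence with h_1 = 1 and h_i = 0 for 0 ≤ i < 1:
h_2 = 6·1 + 7·0 = 6
h_3 = 6·6 + 7·1 = 4
h_4 = 6·4 + 7·6 = 1
h_5 = 6·1 + 7·4 = 8
h_6 = 6·8 + 7·1 = 3
h_7 = 6·3 + 7·8 = 9
h_8 = 6·9 + 7·3 = 10
h_9 = 6·10 + 7·9 = 6
h_10 = 6·6 + 7·10 = 2
h_11 = 6·2 + 7·6 = 2
h_12 = 6·2 + 7·2 = 0
h_13 = 6·0 + 7·2 = 1
(h_12, h_13) = (0, 1) = (h_0, h_1), so the sequence has period 12.
207 ≡ 3 (mod 12), hence h_207 = h_3 = 4.

4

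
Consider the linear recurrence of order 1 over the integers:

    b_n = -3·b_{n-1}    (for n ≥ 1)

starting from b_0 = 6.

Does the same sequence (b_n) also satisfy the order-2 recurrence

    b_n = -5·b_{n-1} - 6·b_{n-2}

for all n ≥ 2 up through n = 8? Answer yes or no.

Terms b_0..b_8: 6, -18, 54, -162, 486, -1458, 4374, -13122, 39366
n=2: candidate gives 54, actual b_2 = 54 ✓
n=3: candidate gives -162, actual b_3 = -162 ✓
n=4: candidate gives 486, actual b_4 = 486 ✓
n=5: candidate gives -1458, actual b_5 = -1458 ✓
n=6: candidate gives 4374, actual b_6 = 4374 ✓
n=7: candidate gives -13122, actual b_7 = -13122 ✓
n=8: candidate gives 39366, actual b_8 = 39366 ✓

yes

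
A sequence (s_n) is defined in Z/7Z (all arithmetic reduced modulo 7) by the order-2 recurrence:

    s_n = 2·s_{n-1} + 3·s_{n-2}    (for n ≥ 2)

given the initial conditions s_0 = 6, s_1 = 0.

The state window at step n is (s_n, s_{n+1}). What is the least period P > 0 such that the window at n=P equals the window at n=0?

6

n=0: window = (6, 0)
n=1: window = (0, 4)
n=2: window = (4, 1)
n=3: window = (1, 0)
n=4: window = (0, 3)
n=5: window = (3, 6)
n=6: window = (6, 0)
window at n=6 equals window at n=0 → period = 6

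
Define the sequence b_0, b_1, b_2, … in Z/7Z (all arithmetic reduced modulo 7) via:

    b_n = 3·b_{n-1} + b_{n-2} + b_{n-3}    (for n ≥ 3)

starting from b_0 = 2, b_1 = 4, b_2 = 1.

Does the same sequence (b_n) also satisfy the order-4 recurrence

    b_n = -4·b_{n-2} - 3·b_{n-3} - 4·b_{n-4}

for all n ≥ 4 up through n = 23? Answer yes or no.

yes

Terms b_0..b_23: 2, 4, 1, 2, 4, 1, 2, 4, 1, 2, 4, 1, 2, 4, 1, 2, 4, 1, 2, 4, 1, 2, 4, 1
n=4: candidate gives 4, actual b_4 = 4 ✓
n=5: candidate gives 1, actual b_5 = 1 ✓
n=6: candidate gives 2, actual b_6 = 2 ✓
n=7: candidate gives 4, actual b_7 = 4 ✓
n=8: candidate gives 1, actual b_8 = 1 ✓
n=9: candidate gives 2, actual b_9 = 2 ✓
n=10: candidate gives 4, actual b_10 = 4 ✓
n=11: candidate gives 1, actual b_11 = 1 ✓
n=12: candidate gives 2, actual b_12 = 2 ✓
n=13: candidate gives 4, actual b_13 = 4 ✓
n=14: candidate gives 1, actual b_14 = 1 ✓
n=15: candidate gives 2, actual b_15 = 2 ✓
n=16: candidate gives 4, actual b_16 = 4 ✓
n=17: candidate gives 1, actual b_17 = 1 ✓
n=18: candidate gives 2, actual b_18 = 2 ✓
n=19: candidate gives 4, actual b_19 = 4 ✓
n=20: candidate gives 1, actual b_20 = 1 ✓
n=21: candidate gives 2, actual b_21 = 2 ✓
n=22: candidate gives 4, actual b_22 = 4 ✓
n=23: candidate gives 1, actual b_23 = 1 ✓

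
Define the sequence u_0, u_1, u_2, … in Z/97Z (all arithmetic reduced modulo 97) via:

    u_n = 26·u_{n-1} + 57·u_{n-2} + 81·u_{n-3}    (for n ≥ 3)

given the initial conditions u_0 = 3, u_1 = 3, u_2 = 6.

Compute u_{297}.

u_3 = 26·6 + 57·3 + 81·3 = 85
u_4 = 26·85 + 57·6 + 81·3 = 79
u_5 = 26·79 + 57·85 + 81·6 = 13
u_6 = 26·13 + 57·79 + 81·85 = 86
u_7 = 26·86 + 57·13 + 81·79 = 64
u_8 = 26·64 + 57·86 + 81·13 = 53
Continuing the recurrence:
  u_9 = 61;  u_10 = 91;  u_11 = 48;  u_12 = 27;  u_13 = 42;  u_14 = 20
  u_15 = 57;  u_16 = 10;  u_17 = 85;  u_18 = 25;  u_19 = 0;  u_20 = 65
  u_21 = 29;  u_22 = 94;  u_23 = 50;  u_24 = 83;  u_25 = 12;  u_26 = 72
  u_27 = 64;  u_28 = 47;  u_29 = 32;  u_30 = 62;  u_31 = 65;  u_32 = 56
  u_33 = 95;  u_34 = 63;  u_35 = 46;  u_36 = 66;  u_37 = 32;  u_38 = 75
  u_39 = 2;  u_40 = 32;  u_41 = 37;  u_42 = 38;  u_43 = 63;  u_44 = 11
  u_45 = 68;  u_46 = 29;  u_47 = 89;  u_48 = 66;  u_49 = 20;  u_50 = 45
  u_51 = 90;  u_52 = 26;  u_53 = 42;  u_54 = 67;  u_55 = 34;  u_56 = 54
  u_57 = 39;  u_58 = 56;  u_59 = 2;  u_60 = 1;  u_61 = 20;  u_62 = 60
  u_63 = 65;  u_64 = 37;  u_65 = 21;  u_66 = 63;  u_67 = 12;  u_68 = 75
  u_69 = 74;  u_70 = 90;  u_71 = 23;  u_72 = 82;  u_73 = 63;  u_74 = 27
  u_75 = 71;  u_76 = 49;  u_77 = 39;  u_78 = 52;  u_79 = 75;  u_80 = 22
  u_81 = 38;  u_82 = 72;  u_83 = 0;  u_84 = 4;  u_85 = 19;  u_86 = 43
  u_87 = 3;  u_88 = 91;  u_89 = 6;  u_90 = 57;  u_91 = 77;  u_92 = 14
  u_93 = 58;  u_94 = 7;  u_95 = 63;  u_96 = 42;  u_97 = 12;  u_98 = 49
  u_99 = 25;  u_100 = 50;  u_101 = 1;  u_102 = 51;  u_103 = 1;  u_104 = 7
  u_105 = 5;  u_106 = 28;  u_107 = 28;  u_108 = 13;  u_109 = 31;  u_110 = 32
  u_111 = 63;  u_112 = 56;  u_113 = 73;  u_114 = 8;  u_115 = 78;  u_116 = 55
  u_117 = 25;  u_118 = 15;  u_119 = 62;  u_120 = 30;  u_121 = 0;  u_122 = 39
  u_123 = 49;  u_124 = 5;  u_125 = 68;  u_126 = 8;  u_127 = 27;  u_128 = 70
  u_129 = 30;  u_130 = 70;  u_131 = 82;  u_132 = 16;  u_133 = 90;  u_134 = 0
  u_135 = 24;  u_136 = 57;  u_137 = 37;  u_138 = 44;  u_139 = 13;  u_140 = 23
  u_141 = 53;  u_142 = 56;  u_143 = 35;  u_144 = 53;  u_145 = 52;  u_146 = 30
  u_147 = 83;  u_148 = 29;  u_149 = 58;  u_150 = 87;  u_151 = 60;  u_152 = 62
  u_153 = 51;  u_154 = 20;  u_155 = 10;  u_156 = 2;  u_157 = 11;  u_158 = 46
  u_159 = 45;  u_160 = 27;  u_161 = 9;  u_162 = 83;  u_163 = 8;  u_164 = 42
  u_165 = 26;  u_166 = 32;  u_167 = 90;  u_168 = 62;  u_169 = 22;  u_170 = 47
  u_171 = 29;  u_172 = 74;  u_173 = 12;  u_174 = 89;  u_175 = 68;  u_176 = 53
  u_177 = 47;  u_178 = 51;  u_179 = 53;  u_180 = 41;  u_181 = 70;  u_182 = 11
  u_183 = 31;  u_184 = 22;  u_185 = 29;  u_186 = 57;  u_187 = 67;  u_188 = 65
  u_189 = 38;  u_190 = 32;  u_191 = 18;  u_192 = 35;  u_193 = 66;  u_194 = 28
  u_195 = 50;  u_196 = 94;  u_197 = 93;  u_198 = 89;  u_199 = 0;  u_200 = 93
  u_201 = 24;  u_202 = 8;  u_203 = 88;  u_204 = 32;  u_205 = 94;  u_206 = 47
  u_207 = 54;  u_208 = 57;  u_209 = 25;  u_210 = 28;  u_211 = 77;  u_212 = 94
  u_213 = 80;  u_214 = 95;  u_215 = 94;  u_216 = 80;  u_217 = 1;  u_218 = 75
  u_219 = 48;  u_220 = 75;  u_221 = 91;  u_222 = 53;  u_223 = 30;  u_224 = 17
  u_225 = 43;  u_226 = 55;  u_227 = 20;  u_228 = 57;  u_229 = 93;  u_230 = 12
  u_231 = 45;  u_232 = 75;  u_233 = 55;  u_234 = 38;  u_235 = 13;  u_236 = 72
  u_237 = 65;  u_238 = 57;  u_239 = 58;  u_240 = 31;  u_241 = 96;  u_242 = 37
  u_243 = 21;  u_244 = 52;  u_245 = 17;  u_246 = 63;  u_247 = 29;  u_248 = 96
  u_249 = 37;  u_250 = 53;  u_251 = 11;  u_252 = 96;  u_253 = 44;  u_254 = 38
  u_255 = 20;  u_256 = 42;  u_257 = 72;  u_258 = 66;  u_259 = 7;  u_260 = 76
  u_261 = 58;  u_262 = 5;  u_263 = 86;  u_264 = 41;  u_265 = 68;  u_266 = 13
  u_267 = 66;  u_268 = 11;  u_269 = 57;  u_270 = 83;  u_271 = 90;  u_272 = 48
  u_273 = 6;  u_274 = 94;  u_275 = 78;  u_276 = 15;  u_277 = 34;  u_278 = 6
  u_279 = 11;  u_280 = 84;  u_281 = 96;  u_282 = 27;  u_283 = 77;  u_284 = 65
  u_285 = 21;  u_286 = 12;  u_287 = 81;  u_288 = 29;  u_289 = 38;  u_290 = 84
  u_291 = 6;  u_292 = 68;  u_293 = 87;  u_294 = 28;  u_295 = 40
u_296 = 26·40 + 57·28 + 81·87 = 80
u_297 = 26·80 + 57·40 + 81·28 = 32

32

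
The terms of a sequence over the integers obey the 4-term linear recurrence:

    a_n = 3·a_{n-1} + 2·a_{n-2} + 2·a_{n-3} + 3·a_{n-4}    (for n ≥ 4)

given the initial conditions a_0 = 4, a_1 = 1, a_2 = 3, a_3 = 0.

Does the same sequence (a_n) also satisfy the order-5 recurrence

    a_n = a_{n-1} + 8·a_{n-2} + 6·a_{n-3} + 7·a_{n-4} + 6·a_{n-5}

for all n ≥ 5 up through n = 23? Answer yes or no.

yes

Terms a_0..a_23: 4, 1, 3, 0, 20, 69, 256, 946, 3548, 13255, 49521, 185007, 691217, 2582472, 9648427, 36047680, 134678489, 503175097, 1879922910, 7023618942, 26241088307, 98039873916, 366288804976, 1368499196200
n=5: candidate gives 69, actual a_5 = 69 ✓
n=6: candidate gives 256, actual a_6 = 256 ✓
n=7: candidate gives 946, actual a_7 = 946 ✓
n=8: candidate gives 3548, actual a_8 = 3548 ✓
n=9: candidate gives 13255, actual a_9 = 13255 ✓
n=10: candidate gives 49521, actual a_10 = 49521 ✓
n=11: candidate gives 185007, actual a_11 = 185007 ✓
n=12: candidate gives 691217, actual a_12 = 691217 ✓
n=13: candidate gives 2582472, actual a_13 = 2582472 ✓
n=14: candidate gives 9648427, actual a_14 = 9648427 ✓
n=15: candidate gives 36047680, actual a_15 = 36047680 ✓
n=16: candidate gives 134678489, actual a_16 = 134678489 ✓
n=17: candidate gives 503175097, actual a_17 = 503175097 ✓
n=18: candidate gives 1879922910, actual a_18 = 1879922910 ✓
n=19: candidate gives 7023618942, actual a_19 = 7023618942 ✓
n=20: candidate gives 26241088307, actual a_20 = 26241088307 ✓
n=21: candidate gives 98039873916, actual a_21 = 98039873916 ✓
n=22: candidate gives 366288804976, actual a_22 = 366288804976 ✓
n=23: candidate gives 1368499196200, actual a_23 = 1368499196200 ✓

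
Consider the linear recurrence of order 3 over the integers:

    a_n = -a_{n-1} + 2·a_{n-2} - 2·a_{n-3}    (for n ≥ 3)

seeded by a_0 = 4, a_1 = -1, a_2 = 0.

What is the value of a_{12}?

a_3 = -1·0 + 2·-1 + -2·4 = -10
a_4 = -1·-10 + 2·0 + -2·-1 = 12
a_5 = -1·12 + 2·-10 + -2·0 = -32
a_6 = -1·-32 + 2·12 + -2·-10 = 76
a_7 = -1·76 + 2·-32 + -2·12 = -164
a_8 = -1·-164 + 2·76 + -2·-32 = 380
a_9 = -1·380 + 2·-164 + -2·76 = -860
a_10 = -1·-860 + 2·380 + -2·-164 = 1948
a_11 = -1·1948 + 2·-860 + -2·380 = -4428
a_12 = -1·-4428 + 2·1948 + -2·-860 = 10044

10044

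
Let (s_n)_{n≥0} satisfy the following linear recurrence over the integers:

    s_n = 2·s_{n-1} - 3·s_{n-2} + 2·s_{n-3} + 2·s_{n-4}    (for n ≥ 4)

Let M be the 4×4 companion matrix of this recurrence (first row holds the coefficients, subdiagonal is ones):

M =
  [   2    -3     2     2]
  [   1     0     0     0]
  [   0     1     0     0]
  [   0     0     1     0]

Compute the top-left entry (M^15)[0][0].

1254

(M^15)[0][0] is the top entry after applying M 15 times to the unit state (1, 0, 0, 0). Equivalently it is h_{18} for the auxiliary sequence (h_n) obeying the same recurrence with h_3 = 1 and h_i = 0 for 0 ≤ i < 3:
h_4 = 2·1 + -3·0 + 2·0 + 2·0 = 2
h_5 = 2·2 + -3·1 + 2·0 + 2·0 = 1
h_6 = 2·1 + -3·2 + 2·1 + 2·0 = -2
h_7 = 2·-2 + -3·1 + 2·2 + 2·1 = -1
h_8 = 2·-1 + -3·-2 + 2·1 + 2·2 = 10
h_9 = 2·10 + -3·-1 + 2·-2 + 2·1 = 21
h_10 = 2·21 + -3·10 + 2·-1 + 2·-2 = 6
h_11 = 2·6 + -3·21 + 2·10 + 2·-1 = -33
h_12 = 2·-33 + -3·6 + 2·21 + 2·10 = -22
h_13 = 2·-22 + -3·-33 + 2·6 + 2·21 = 109
h_14 = 2·109 + -3·-22 + 2·-33 + 2·6 = 230
h_15 = 2·230 + -3·109 + 2·-22 + 2·-33 = 23
h_16 = 2·23 + -3·230 + 2·109 + 2·-22 = -470
h_17 = 2·-470 + -3·23 + 2·230 + 2·109 = -331
h_18 = 2·-331 + -3·-470 + 2·23 + 2·230 = 1254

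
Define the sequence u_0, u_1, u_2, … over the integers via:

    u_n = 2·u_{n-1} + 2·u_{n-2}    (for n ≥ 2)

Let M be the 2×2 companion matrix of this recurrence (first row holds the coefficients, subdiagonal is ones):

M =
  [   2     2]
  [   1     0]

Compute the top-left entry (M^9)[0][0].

6688

(M^9)[0][0] is the top entry after applying M 9 times to the unit state (1, 0). Equivalently it is h_{10} for the auxiliary sequence (h_n) obeying the same recurrence with h_1 = 1 and h_i = 0 for 0 ≤ i < 1:
h_2 = 2·1 + 2·0 = 2
h_3 = 2·2 + 2·1 = 6
h_4 = 2·6 + 2·2 = 16
h_5 = 2·16 + 2·6 = 44
h_6 = 2·44 + 2·16 = 120
h_7 = 2·120 + 2·44 = 328
h_8 = 2·328 + 2·120 = 896
h_9 = 2·896 + 2·328 = 2448
h_10 = 2·2448 + 2·896 = 6688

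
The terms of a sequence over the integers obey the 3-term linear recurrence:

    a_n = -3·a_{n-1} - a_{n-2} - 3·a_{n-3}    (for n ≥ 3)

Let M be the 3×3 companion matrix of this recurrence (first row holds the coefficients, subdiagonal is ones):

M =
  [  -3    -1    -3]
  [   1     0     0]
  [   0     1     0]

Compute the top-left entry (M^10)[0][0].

53144

(M^10)[0][0] is the top entry after applying M 10 times to the unit state (1, 0, 0). Equivalently it is h_{12} for the auxiliary sequence (h_n) obeying the same recurrence with h_2 = 1 and h_i = 0 for 0 ≤ i < 2:
h_3 = -3·1 + -1·0 + -3·0 = -3
h_4 = -3·-3 + -1·1 + -3·0 = 8
h_5 = -3·8 + -1·-3 + -3·1 = -24
h_6 = -3·-24 + -1·8 + -3·-3 = 73
h_7 = -3·73 + -1·-24 + -3·8 = -219
h_8 = -3·-219 + -1·73 + -3·-24 = 656
h_9 = -3·656 + -1·-219 + -3·73 = -1968
h_10 = -3·-1968 + -1·656 + -3·-219 = 5905
h_11 = -3·5905 + -1·-1968 + -3·656 = -17715
h_12 = -3·-17715 + -1·5905 + -3·-1968 = 53144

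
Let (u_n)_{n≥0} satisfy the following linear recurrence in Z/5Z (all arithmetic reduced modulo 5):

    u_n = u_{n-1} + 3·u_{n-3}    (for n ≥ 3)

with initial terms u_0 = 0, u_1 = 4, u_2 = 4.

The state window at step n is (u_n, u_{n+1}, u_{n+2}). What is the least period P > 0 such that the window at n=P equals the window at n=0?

n=0: window = (0, 4, 4)
n=1: window = (4, 4, 4)
n=2: window = (4, 4, 1)
n=3: window = (4, 1, 3)
n=4: window = (1, 3, 0)
n=5: window = (3, 0, 3)
n=6: window = (0, 3, 2)
n=7: window = (3, 2, 2)
n=8: window = (2, 2, 1)
n=9: window = (2, 1, 2)
n=10: window = (1, 2, 3)
n=11: window = (2, 3, 1)
n=12: window = (3, 1, 2)
n=13: window = (1, 2, 1)
n=14: window = (2, 1, 4)
n=15: window = (1, 4, 0)
n=16: window = (4, 0, 3)
n=17: window = (0, 3, 0)
n=18: window = (3, 0, 0)
n=19: window = (0, 0, 4)
n=20: window = (0, 4, 4)
window at n=20 equals window at n=0 → period = 20

20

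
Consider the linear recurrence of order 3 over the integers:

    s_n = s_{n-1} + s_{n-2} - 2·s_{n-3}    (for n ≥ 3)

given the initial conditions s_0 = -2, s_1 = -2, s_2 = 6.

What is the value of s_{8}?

s_3 = 1·6 + 1·-2 + -2·-2 = 8
s_4 = 1·8 + 1·6 + -2·-2 = 18
s_5 = 1·18 + 1·8 + -2·6 = 14
s_6 = 1·14 + 1·18 + -2·8 = 16
s_7 = 1·16 + 1·14 + -2·18 = -6
s_8 = 1·-6 + 1·16 + -2·14 = -18

-18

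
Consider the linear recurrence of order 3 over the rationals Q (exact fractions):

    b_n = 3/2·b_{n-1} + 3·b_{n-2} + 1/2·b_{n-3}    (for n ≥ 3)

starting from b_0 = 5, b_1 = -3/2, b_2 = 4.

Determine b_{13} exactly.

231054459/2048

b_3 = 3/2·4 + 3·-3/2 + 1/2·5 = 4
b_4 = 3/2·4 + 3·4 + 1/2·-3/2 = 69/4
b_5 = 3/2·69/4 + 3·4 + 1/2·4 = 319/8
b_6 = 3/2·319/8 + 3·69/4 + 1/2·4 = 1817/16
b_7 = 3/2·1817/16 + 3·319/8 + 1/2·69/4 = 9555/32
b_8 = 3/2·9555/32 + 3·1817/16 + 1/2·319/8 = 51745/64
b_9 = 3/2·51745/64 + 3·9555/32 + 1/2·1817/16 = 277163/128
b_10 = 3/2·277163/128 + 3·51745/64 + 1/2·9555/32 = 1490649/256
b_11 = 3/2·1490649/256 + 3·277163/128 + 1/2·51745/64 = 8004883/512
b_12 = 3/2·8004883/512 + 3·1490649/256 + 1/2·277163/128 = 43011089/1024
b_13 = 3/2·43011089/1024 + 3·8004883/512 + 1/2·1490649/256 = 231054459/2048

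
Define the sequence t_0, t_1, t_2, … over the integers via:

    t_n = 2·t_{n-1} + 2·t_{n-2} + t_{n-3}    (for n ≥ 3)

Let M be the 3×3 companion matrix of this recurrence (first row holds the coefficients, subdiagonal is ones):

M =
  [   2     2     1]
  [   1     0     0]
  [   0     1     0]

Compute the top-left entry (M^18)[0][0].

102109441

(M^18)[0][0] is the top entry after applying M 18 times to the unit state (1, 0, 0). Equivalently it is h_{20} for the auxiliary sequence (h_n) obeying the same recurrence with h_2 = 1 and h_i = 0 for 0 ≤ i < 2:
h_3 = 2·1 + 2·0 + 1·0 = 2
h_4 = 2·2 + 2·1 + 1·0 = 6
h_5 = 2·6 + 2·2 + 1·1 = 17
h_6 = 2·17 + 2·6 + 1·2 = 48
h_7 = 2·48 + 2·17 + 1·6 = 136
h_8 = 2·136 + 2·48 + 1·17 = 385
h_9 = 2·385 + 2·136 + 1·48 = 1090
h_10 = 2·1090 + 2·385 + 1·136 = 3086
h_11 = 2·3086 + 2·1090 + 1·385 = 8737
h_12 = 2·8737 + 2·3086 + 1·1090 = 24736
h_13 = 2·24736 + 2·8737 + 1·3086 = 70032
h_14 = 2·70032 + 2·24736 + 1·8737 = 198273
h_15 = 2·198273 + 2·70032 + 1·24736 = 561346
h_16 = 2·561346 + 2·198273 + 1·70032 = 1589270
h_17 = 2·1589270 + 2·561346 + 1·198273 = 4499505
h_18 = 2·4499505 + 2·1589270 + 1·561346 = 12738896
h_19 = 2·12738896 + 2·4499505 + 1·1589270 = 36066072
h_20 = 2·36066072 + 2·12738896 + 1·4499505 = 102109441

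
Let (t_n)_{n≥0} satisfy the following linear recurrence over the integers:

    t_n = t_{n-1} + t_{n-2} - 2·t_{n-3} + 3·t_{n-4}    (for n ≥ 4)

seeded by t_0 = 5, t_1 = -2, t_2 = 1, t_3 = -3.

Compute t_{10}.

187

t_4 = 1·-3 + 1·1 + -2·-2 + 3·5 = 17
t_5 = 1·17 + 1·-3 + -2·1 + 3·-2 = 6
t_6 = 1·6 + 1·17 + -2·-3 + 3·1 = 32
t_7 = 1·32 + 1·6 + -2·17 + 3·-3 = -5
t_8 = 1·-5 + 1·32 + -2·6 + 3·17 = 66
t_9 = 1·66 + 1·-5 + -2·32 + 3·6 = 15
t_10 = 1·15 + 1·66 + -2·-5 + 3·32 = 187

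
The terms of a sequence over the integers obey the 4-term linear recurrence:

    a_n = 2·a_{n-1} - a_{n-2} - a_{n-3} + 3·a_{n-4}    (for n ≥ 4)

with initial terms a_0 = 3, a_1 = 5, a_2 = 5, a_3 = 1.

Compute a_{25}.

493415

a_4 = 2·1 + -1·5 + -1·5 + 3·3 = 1
a_5 = 2·1 + -1·1 + -1·5 + 3·5 = 11
a_6 = 2·11 + -1·1 + -1·1 + 3·5 = 35
a_7 = 2·35 + -1·11 + -1·1 + 3·1 = 61
a_8 = 2·61 + -1·35 + -1·11 + 3·1 = 79
a_9 = 2·79 + -1·61 + -1·35 + 3·11 = 95
a_10 = 2·95 + -1·79 + -1·61 + 3·35 = 155
a_11 = 2·155 + -1·95 + -1·79 + 3·61 = 319
a_12 = 2·319 + -1·155 + -1·95 + 3·79 = 625
a_13 = 2·625 + -1·319 + -1·155 + 3·95 = 1061
a_14 = 2·1061 + -1·625 + -1·319 + 3·155 = 1643
a_15 = 2·1643 + -1·1061 + -1·625 + 3·319 = 2557
a_16 = 2·2557 + -1·1643 + -1·1061 + 3·625 = 4285
a_17 = 2·4285 + -1·2557 + -1·1643 + 3·1061 = 7553
a_18 = 2·7553 + -1·4285 + -1·2557 + 3·1643 = 13193
a_19 = 2·13193 + -1·7553 + -1·4285 + 3·2557 = 22219
a_20 = 2·22219 + -1·13193 + -1·7553 + 3·4285 = 36547
a_21 = 2·36547 + -1·22219 + -1·13193 + 3·7553 = 60341
a_22 = 2·60341 + -1·36547 + -1·22219 + 3·13193 = 101495
a_23 = 2·101495 + -1·60341 + -1·36547 + 3·22219 = 172759
a_24 = 2·172759 + -1·101495 + -1·60341 + 3·36547 = 293323
a_25 = 2·293323 + -1·172759 + -1·101495 + 3·60341 = 493415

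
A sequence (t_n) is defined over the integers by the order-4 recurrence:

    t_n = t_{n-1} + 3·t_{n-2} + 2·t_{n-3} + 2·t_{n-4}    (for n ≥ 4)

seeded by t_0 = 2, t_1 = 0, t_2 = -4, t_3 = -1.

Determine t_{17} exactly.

-1834504

t_4 = 1·-1 + 3·-4 + 2·0 + 2·2 = -9
t_5 = 1·-9 + 3·-1 + 2·-4 + 2·0 = -20
t_6 = 1·-20 + 3·-9 + 2·-1 + 2·-4 = -57
t_7 = 1·-57 + 3·-20 + 2·-9 + 2·-1 = -137
t_8 = 1·-137 + 3·-57 + 2·-20 + 2·-9 = -366
t_9 = 1·-366 + 3·-137 + 2·-57 + 2·-20 = -931
t_10 = 1·-931 + 3·-366 + 2·-137 + 2·-57 = -2417
t_11 = 1·-2417 + 3·-931 + 2·-366 + 2·-137 = -6216
t_12 = 1·-6216 + 3·-2417 + 2·-931 + 2·-366 = -16061
t_13 = 1·-16061 + 3·-6216 + 2·-2417 + 2·-931 = -41405
t_14 = 1·-41405 + 3·-16061 + 2·-6216 + 2·-2417 = -106854
t_15 = 1·-106854 + 3·-41405 + 2·-16061 + 2·-6216 = -275623
t_16 = 1·-275623 + 3·-106854 + 2·-41405 + 2·-16061 = -711117
t_17 = 1·-711117 + 3·-275623 + 2·-106854 + 2·-41405 = -1834504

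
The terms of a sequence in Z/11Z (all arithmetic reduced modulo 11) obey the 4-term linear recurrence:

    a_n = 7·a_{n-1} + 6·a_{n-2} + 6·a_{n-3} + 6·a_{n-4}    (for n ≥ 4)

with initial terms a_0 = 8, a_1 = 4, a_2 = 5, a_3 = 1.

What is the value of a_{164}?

7

a_4 = 7·1 + 6·5 + 6·4 + 6·8 = 10
a_5 = 7·10 + 6·1 + 6·5 + 6·4 = 9
a_6 = 7·9 + 6·10 + 6·1 + 6·5 = 5
a_7 = 7·5 + 6·9 + 6·10 + 6·1 = 1
a_8 = 7·1 + 6·5 + 6·9 + 6·10 = 8
a_9 = 7·8 + 6·1 + 6·5 + 6·9 = 3
Continuing the recurrence:
  a_10 = 6;  a_11 = 4;  a_12 = 9;  a_13 = 9;  a_14 = 1;  a_15 = 7
  a_16 = 9;  a_17 = 0;  a_18 = 3;  a_19 = 7;  a_20 = 0;  a_21 = 5
  a_22 = 7;  a_23 = 0;  a_24 = 6;  a_25 = 4;  a_26 = 7;  a_27 = 10
  a_28 = 7;  a_29 = 10;  a_30 = 5;  a_31 = 10;  a_32 = 4;  a_33 = 2
  a_34 = 7;  a_35 = 2;  a_36 = 4;  a_37 = 6;  a_38 = 10;  a_39 = 10
  a_40 = 3;  a_41 = 1;  a_42 = 2;  a_43 = 10;  a_44 = 7;  a_45 = 6
  a_46 = 2;  a_47 = 9;  a_48 = 10;  a_49 = 7;  a_50 = 10;  a_51 = 6
  a_52 = 6;  a_53 = 4;  a_54 = 6;  a_55 = 6;  a_56 = 6;  a_57 = 6
  a_58 = 7;  a_59 = 3;  a_60 = 3;  a_61 = 7;  a_62 = 6;  a_63 = 10
  a_64 = 1;  a_65 = 2;  a_66 = 6;  a_67 = 10;  a_68 = 3;  a_69 = 8
  a_70 = 5;  a_71 = 7;  a_72 = 2;  a_73 = 2;  a_74 = 10;  a_75 = 4
  a_76 = 2;  a_77 = 0;  a_78 = 8;  a_79 = 4;  a_80 = 0;  a_81 = 6
  a_82 = 4;  a_83 = 0;  a_84 = 5;  a_85 = 7;  a_86 = 4;  a_87 = 1
  a_88 = 4;  a_89 = 1;  a_90 = 6;  a_91 = 1;  a_92 = 7;  a_93 = 9
  a_94 = 4;  a_95 = 9;  a_96 = 7;  a_97 = 5;  a_98 = 1;  a_99 = 1
  a_100 = 8;  a_101 = 10;  a_102 = 9;  a_103 = 1;  a_104 = 4;  a_105 = 5
  a_106 = 9;  a_107 = 2;  a_108 = 1;  a_109 = 4;  a_110 = 1;  a_111 = 5
  a_112 = 5;  a_113 = 7;  a_114 = 5;  a_115 = 5;  a_116 = 5;  a_117 = 5
  a_118 = 4;  a_119 = 8;  a_120 = 8;  a_121 = 4;  a_122 = 5;  a_123 = 1
  a_124 = 10;  a_125 = 9;  a_126 = 5;  a_127 = 1;  a_128 = 8;  a_129 = 3
  a_130 = 6;  a_131 = 4;  a_132 = 9;  a_133 = 9;  a_134 = 1;  a_135 = 7
  a_136 = 9;  a_137 = 0;  a_138 = 3;  a_139 = 7;  a_140 = 0;  a_141 = 5
  a_142 = 7;  a_143 = 0;  a_144 = 6;  a_145 = 4;  a_146 = 7;  a_147 = 10
  a_148 = 7;  a_149 = 10;  a_150 = 5;  a_151 = 10;  a_152 = 4;  a_153 = 2
  a_154 = 7;  a_155 = 2;  a_156 = 4;  a_157 = 6;  a_158 = 10;  a_159 = 10
  a_160 = 3;  a_161 = 1;  a_162 = 2
a_163 = 7·2 + 6·1 + 6·3 + 6·10 = 10
a_164 = 7·10 + 6·2 + 6·1 + 6·3 = 7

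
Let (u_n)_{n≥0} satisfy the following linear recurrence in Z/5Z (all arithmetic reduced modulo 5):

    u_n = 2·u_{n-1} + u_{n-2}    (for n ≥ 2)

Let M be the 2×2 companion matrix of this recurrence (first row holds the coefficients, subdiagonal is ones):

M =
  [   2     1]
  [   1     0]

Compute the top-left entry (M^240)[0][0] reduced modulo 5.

1

(M^240)[0][0] is the top entry after applying M 240 times to the unit state (1, 0). Equivalently it is h_{241} for the auxiliary sequence (h_n) obeying the same recurrence with h_1 = 1 and h_i = 0 for 0 ≤ i < 1:
h_2 = 2·1 + 1·0 = 2
h_3 = 2·2 + 1·1 = 0
h_4 = 2·0 + 1·2 = 2
h_5 = 2·2 + 1·0 = 4
h_6 = 2·4 + 1·2 = 0
h_7 = 2·0 + 1·4 = 4
h_8 = 2·4 + 1·0 = 3
h_9 = 2·3 + 1·4 = 0
h_10 = 2·0 + 1·3 = 3
h_11 = 2·3 + 1·0 = 1
h_12 = 2·1 + 1·3 = 0
h_13 = 2·0 + 1·1 = 1
(h_12, h_13) = (0, 1) = (h_0, h_1), so the sequence has period 12.
241 ≡ 1 (mod 12), hence h_241 = h_1 = 1.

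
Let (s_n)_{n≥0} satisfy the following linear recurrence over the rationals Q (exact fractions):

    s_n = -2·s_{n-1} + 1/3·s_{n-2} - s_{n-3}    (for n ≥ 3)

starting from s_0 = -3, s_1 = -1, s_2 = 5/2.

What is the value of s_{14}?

23270701/729

s_3 = -2·5/2 + 1/3·-1 + -1·-3 = -7/3
s_4 = -2·-7/3 + 1/3·5/2 + -1·-1 = 13/2
s_5 = -2·13/2 + 1/3·-7/3 + -1·5/2 = -293/18
s_6 = -2·-293/18 + 1/3·13/2 + -1·-7/3 = 667/18
s_7 = -2·667/18 + 1/3·-293/18 + -1·13/2 = -2323/27
s_8 = -2·-2323/27 + 1/3·667/18 + -1·-293/18 = 5419/27
s_9 = -2·5419/27 + 1/3·-2323/27 + -1·667/18 = -75677/162
s_10 = -2·-75677/162 + 1/3·5419/27 + -1·-2323/27 = 9785/9
s_11 = -2·9785/9 + 1/3·-75677/162 + -1·5419/27 = -1229999/486
s_12 = -2·-1229999/486 + 1/3·9785/9 + -1·-75677/162 = 2863159/486
s_13 = -2·2863159/486 + 1/3·-1229999/486 + -1·9785/9 = -19994123/1458
s_14 = -2·-19994123/1458 + 1/3·2863159/486 + -1·-1229999/486 = 23270701/729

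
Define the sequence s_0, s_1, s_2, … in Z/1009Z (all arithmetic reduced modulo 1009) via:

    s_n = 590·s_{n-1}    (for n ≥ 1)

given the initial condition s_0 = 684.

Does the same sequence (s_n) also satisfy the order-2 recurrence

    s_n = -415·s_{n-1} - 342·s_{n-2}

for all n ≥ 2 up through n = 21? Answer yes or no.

Terms s_0..s_21: 684, 969, 616, 200, 956, 9, 265, 964, 693, 225, 571, 893, 172, 580, 149, 127, 264, 374, 698, 148, 546, 269
n=2: candidate gives 616, actual s_2 = 616 ✓
n=3: candidate gives 200, actual s_3 = 200 ✓
n=4: candidate gives 956, actual s_4 = 956 ✓
n=5: candidate gives 9, actual s_5 = 9 ✓
n=6: candidate gives 265, actual s_6 = 265 ✓
n=7: candidate gives 964, actual s_7 = 964 ✓
n=8: candidate gives 693, actual s_8 = 693 ✓
n=9: candidate gives 225, actual s_9 = 225 ✓
n=10: candidate gives 571, actual s_10 = 571 ✓
n=11: candidate gives 893, actual s_11 = 893 ✓
n=12: candidate gives 172, actual s_12 = 172 ✓
n=13: candidate gives 580, actual s_13 = 580 ✓
n=14: candidate gives 149, actual s_14 = 149 ✓
n=15: candidate gives 127, actual s_15 = 127 ✓
n=16: candidate gives 264, actual s_16 = 264 ✓
n=17: candidate gives 374, actual s_17 = 374 ✓
n=18: candidate gives 698, actual s_18 = 698 ✓
n=19: candidate gives 148, actual s_19 = 148 ✓
n=20: candidate gives 546, actual s_20 = 546 ✓
n=21: candidate gives 269, actual s_21 = 269 ✓

yes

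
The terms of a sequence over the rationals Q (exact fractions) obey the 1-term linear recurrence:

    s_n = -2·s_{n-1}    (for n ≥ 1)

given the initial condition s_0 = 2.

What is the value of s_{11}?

-4096

s_1 = -2·2 = -4
s_2 = -2·-4 = 8
s_3 = -2·8 = -16
s_4 = -2·-16 = 32
s_5 = -2·32 = -64
s_6 = -2·-64 = 128
s_7 = -2·128 = -256
s_8 = -2·-256 = 512
s_9 = -2·512 = -1024
s_10 = -2·-1024 = 2048
s_11 = -2·2048 = -4096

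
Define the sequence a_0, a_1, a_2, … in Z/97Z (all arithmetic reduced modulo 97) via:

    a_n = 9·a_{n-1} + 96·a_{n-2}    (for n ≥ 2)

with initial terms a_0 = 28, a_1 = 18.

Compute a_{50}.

a_2 = 9·18 + 96·28 = 37
a_3 = 9·37 + 96·18 = 24
a_4 = 9·24 + 96·37 = 82
a_5 = 9·82 + 96·24 = 35
a_6 = 9·35 + 96·82 = 39
a_7 = 9·39 + 96·35 = 25
a_8 = 9·25 + 96·39 = 89
a_9 = 9·89 + 96·25 = 0
a_10 = 9·0 + 96·89 = 8
a_11 = 9·8 + 96·0 = 72
a_12 = 9·72 + 96·8 = 58
a_13 = 9·58 + 96·72 = 62
a_14 = 9·62 + 96·58 = 15
a_15 = 9·15 + 96·62 = 73
a_16 = 9·73 + 96·15 = 60
a_17 = 9·60 + 96·73 = 79
a_18 = 9·79 + 96·60 = 69
a_19 = 9·69 + 96·79 = 57
a_20 = 9·57 + 96·69 = 56
a_21 = 9·56 + 96·57 = 59
a_22 = 9·59 + 96·56 = 87
a_23 = 9·87 + 96·59 = 45
a_24 = 9·45 + 96·87 = 27
a_25 = 9·27 + 96·45 = 4
a_26 = 9·4 + 96·27 = 9
a_27 = 9·9 + 96·4 = 77
a_28 = 9·77 + 96·9 = 5
a_29 = 9·5 + 96·77 = 65
a_30 = 9·65 + 96·5 = 95
a_31 = 9·95 + 96·65 = 14
a_32 = 9·14 + 96·95 = 31
a_33 = 9·31 + 96·14 = 71
a_34 = 9·71 + 96·31 = 26
a_35 = 9·26 + 96·71 = 66
a_36 = 9·66 + 96·26 = 83
a_37 = 9·83 + 96·66 = 2
a_38 = 9·2 + 96·83 = 32
a_39 = 9·32 + 96·2 = 92
a_40 = 9·92 + 96·32 = 20
a_41 = 9·20 + 96·92 = 88
a_42 = 9·88 + 96·20 = 93
a_43 = 9·93 + 96·88 = 70
a_44 = 9·70 + 96·93 = 52
a_45 = 9·52 + 96·70 = 10
a_46 = 9·10 + 96·52 = 38
a_47 = 9·38 + 96·10 = 41
a_48 = 9·41 + 96·38 = 40
a_49 = 9·40 + 96·41 = 28
a_50 = 9·28 + 96·40 = 18

18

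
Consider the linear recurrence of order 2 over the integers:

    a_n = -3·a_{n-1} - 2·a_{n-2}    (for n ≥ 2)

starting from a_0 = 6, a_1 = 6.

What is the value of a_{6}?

-750

a_2 = -3·6 + -2·6 = -30
a_3 = -3·-30 + -2·6 = 78
a_4 = -3·78 + -2·-30 = -174
a_5 = -3·-174 + -2·78 = 366
a_6 = -3·366 + -2·-174 = -750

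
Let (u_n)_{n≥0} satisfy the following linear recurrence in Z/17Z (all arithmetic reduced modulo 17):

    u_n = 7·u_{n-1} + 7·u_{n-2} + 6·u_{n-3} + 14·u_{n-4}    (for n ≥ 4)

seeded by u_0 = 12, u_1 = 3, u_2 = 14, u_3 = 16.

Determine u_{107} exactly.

12

u_4 = 7·16 + 7·14 + 6·3 + 14·12 = 5
u_5 = 7·5 + 7·16 + 6·14 + 14·3 = 1
u_6 = 7·1 + 7·5 + 6·16 + 14·14 = 11
u_7 = 7·11 + 7·1 + 6·5 + 14·16 = 15
u_8 = 7·15 + 7·11 + 6·1 + 14·5 = 3
u_9 = 7·3 + 7·15 + 6·11 + 14·1 = 2
u_10 = 7·2 + 7·3 + 6·15 + 14·11 = 7
u_11 = 7·7 + 7·2 + 6·3 + 14·15 = 2
u_12 = 7·2 + 7·7 + 6·2 + 14·3 = 15
u_13 = 7·15 + 7·2 + 6·7 + 14·2 = 2
u_14 = 7·2 + 7·15 + 6·2 + 14·7 = 8
u_15 = 7·8 + 7·2 + 6·15 + 14·2 = 1
u_16 = 7·1 + 7·8 + 6·2 + 14·15 = 13
u_17 = 7·13 + 7·1 + 6·8 + 14·2 = 4
u_18 = 7·4 + 7·13 + 6·1 + 14·8 = 16
u_19 = 7·16 + 7·4 + 6·13 + 14·1 = 11
u_20 = 7·11 + 7·16 + 6·4 + 14·13 = 4
u_21 = 7·4 + 7·11 + 6·16 + 14·4 = 2
u_22 = 7·2 + 7·4 + 6·11 + 14·16 = 9
u_23 = 7·9 + 7·2 + 6·4 + 14·11 = 0
u_24 = 7·0 + 7·9 + 6·2 + 14·4 = 12
u_25 = 7·12 + 7·0 + 6·9 + 14·2 = 13
u_26 = 7·13 + 7·12 + 6·0 + 14·9 = 12
u_27 = 7·12 + 7·13 + 6·12 + 14·0 = 9
u_28 = 7·9 + 7·12 + 6·13 + 14·12 = 2
u_29 = 7·2 + 7·9 + 6·12 + 14·13 = 8
u_30 = 7·8 + 7·2 + 6·9 + 14·12 = 3
u_31 = 7·3 + 7·8 + 6·2 + 14·9 = 11
u_32 = 7·11 + 7·3 + 6·8 + 14·2 = 4
u_33 = 7·4 + 7·11 + 6·3 + 14·8 = 14
u_34 = 7·14 + 7·4 + 6·11 + 14·3 = 13
u_35 = 7·13 + 7·14 + 6·4 + 14·11 = 10
u_36 = 7·10 + 7·13 + 6·14 + 14·4 = 12
u_37 = 7·12 + 7·10 + 6·13 + 14·14 = 3
u_38 = 7·3 + 7·12 + 6·10 + 14·13 = 7
u_39 = 7·7 + 7·3 + 6·12 + 14·10 = 10
u_40 = 7·10 + 7·7 + 6·3 + 14·12 = 16
u_41 = 7·16 + 7·10 + 6·7 + 14·3 = 11
u_42 = 7·11 + 7·16 + 6·10 + 14·7 = 7
u_43 = 7·7 + 7·11 + 6·16 + 14·10 = 5
u_44 = 7·5 + 7·7 + 6·11 + 14·16 = 0
u_45 = 7·0 + 7·5 + 6·7 + 14·11 = 10
u_46 = 7·10 + 7·0 + 6·5 + 14·7 = 11
u_47 = 7·11 + 7·10 + 6·0 + 14·5 = 13
u_48 = 7·13 + 7·11 + 6·10 + 14·0 = 7
u_49 = 7·7 + 7·13 + 6·11 + 14·10 = 6
u_50 = 7·6 + 7·7 + 6·13 + 14·11 = 0
u_51 = 7·0 + 7·6 + 6·7 + 14·13 = 11
u_52 = 7·11 + 7·0 + 6·6 + 14·7 = 7
u_53 = 7·7 + 7·11 + 6·0 + 14·6 = 6
u_54 = 7·6 + 7·7 + 6·11 + 14·0 = 4
u_55 = 7·4 + 7·6 + 6·7 + 14·11 = 11
u_56 = 7·11 + 7·4 + 6·6 + 14·7 = 1
u_57 = 7·1 + 7·11 + 6·4 + 14·6 = 5
u_58 = 7·5 + 7·1 + 6·11 + 14·4 = 11
u_59 = 7·11 + 7·5 + 6·1 + 14·11 = 0
u_60 = 7·0 + 7·11 + 6·5 + 14·1 = 2
u_61 = 7·2 + 7·0 + 6·11 + 14·5 = 14
u_62 = 7·14 + 7·2 + 6·0 + 14·11 = 11
u_63 = 7·11 + 7·14 + 6·2 + 14·0 = 0
u_64 = 7·0 + 7·11 + 6·14 + 14·2 = 2
u_65 = 7·2 + 7·0 + 6·11 + 14·14 = 4
u_66 = 7·4 + 7·2 + 6·0 + 14·11 = 9
u_67 = 7·9 + 7·4 + 6·2 + 14·0 = 1
u_68 = 7·1 + 7·9 + 6·4 + 14·2 = 3
u_69 = 7·3 + 7·1 + 6·9 + 14·4 = 2
u_70 = 7·2 + 7·3 + 6·1 + 14·9 = 14
u_71 = 7·14 + 7·2 + 6·3 + 14·1 = 8
u_72 = 7·8 + 7·14 + 6·2 + 14·3 = 4
u_73 = 7·4 + 7·8 + 6·14 + 14·2 = 9
u_74 = 7·9 + 7·4 + 6·8 + 14·14 = 12
u_75 = 7·12 + 7·9 + 6·4 + 14·8 = 11
u_76 = 7·11 + 7·12 + 6·9 + 14·4 = 16
u_77 = 7·16 + 7·11 + 6·12 + 14·9 = 13
u_78 = 7·13 + 7·16 + 6·11 + 14·12 = 12
u_79 = 7·12 + 7·13 + 6·16 + 14·11 = 0
u_80 = 7·0 + 7·12 + 6·13 + 14·16 = 12
u_81 = 7·12 + 7·0 + 6·12 + 14·13 = 15
u_82 = 7·15 + 7·12 + 6·0 + 14·12 = 0
u_83 = 7·0 + 7·15 + 6·12 + 14·0 = 7
u_84 = 7·7 + 7·0 + 6·15 + 14·12 = 1
u_85 = 7·1 + 7·7 + 6·0 + 14·15 = 11
u_86 = 7·11 + 7·1 + 6·7 + 14·0 = 7
u_87 = 7·7 + 7·11 + 6·1 + 14·7 = 9
u_88 = 7·9 + 7·7 + 6·11 + 14·1 = 5
u_89 = 7·5 + 7·9 + 6·7 + 14·11 = 5
u_90 = 7·5 + 7·5 + 6·9 + 14·7 = 1
u_91 = 7·1 + 7·5 + 6·5 + 14·9 = 11
u_92 = 7·11 + 7·1 + 6·5 + 14·5 = 14
u_93 = 7·14 + 7·11 + 6·1 + 14·5 = 13
u_94 = 7·13 + 7·14 + 6·11 + 14·1 = 14
u_95 = 7·14 + 7·13 + 6·14 + 14·11 = 2
u_96 = 7·2 + 7·14 + 6·13 + 14·14 = 12
u_97 = 7·12 + 7·2 + 6·14 + 14·13 = 7
u_98 = 7·7 + 7·12 + 6·2 + 14·14 = 1
u_99 = 7·1 + 7·7 + 6·12 + 14·2 = 3
u_100 = 7·3 + 7·1 + 6·7 + 14·12 = 0
u_101 = 7·0 + 7·3 + 6·1 + 14·7 = 6
u_102 = 7·6 + 7·0 + 6·3 + 14·1 = 6
u_103 = 7·6 + 7·6 + 6·0 + 14·3 = 7
u_104 = 7·7 + 7·6 + 6·6 + 14·0 = 8
u_105 = 7·8 + 7·7 + 6·6 + 14·6 = 4
u_106 = 7·4 + 7·8 + 6·7 + 14·6 = 6
u_107 = 7·6 + 7·4 + 6·8 + 14·7 = 12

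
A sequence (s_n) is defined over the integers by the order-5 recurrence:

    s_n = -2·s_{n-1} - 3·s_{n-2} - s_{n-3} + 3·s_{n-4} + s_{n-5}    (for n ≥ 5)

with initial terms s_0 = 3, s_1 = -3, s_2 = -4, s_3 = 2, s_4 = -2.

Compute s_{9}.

s_5 = -2·-2 + -3·2 + -1·-4 + 3·-3 + 1·3 = -4
s_6 = -2·-4 + -3·-2 + -1·2 + 3·-4 + 1·-3 = -3
s_7 = -2·-3 + -3·-4 + -1·-2 + 3·2 + 1·-4 = 22
s_8 = -2·22 + -3·-3 + -1·-4 + 3·-2 + 1·2 = -35
s_9 = -2·-35 + -3·22 + -1·-3 + 3·-4 + 1·-2 = -7

-7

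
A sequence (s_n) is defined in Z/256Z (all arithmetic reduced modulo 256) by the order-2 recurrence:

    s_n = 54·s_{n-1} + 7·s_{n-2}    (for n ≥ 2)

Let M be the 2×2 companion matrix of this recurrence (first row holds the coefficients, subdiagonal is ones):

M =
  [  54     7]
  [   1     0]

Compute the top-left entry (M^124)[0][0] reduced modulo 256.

(M^124)[0][0] is the top entry after applying M 124 times to the unit state (1, 0). Equivalently it is h_{125} for the auxiliary sequence (h_n) obeying the same recurrence with h_1 = 1 and h_i = 0 for 0 ≤ i < 1:
h_2 = 54·1 + 7·0 = 54
h_3 = 54·54 + 7·1 = 107
h_4 = 54·107 + 7·54 = 12
h_5 = 54·12 + 7·107 = 117
h_6 = 54·117 + 7·12 = 2
h_7 = 54·2 + 7·117 = 159
h_8 = 54·159 + 7·2 = 152
h_9 = 54·152 + 7·159 = 105
h_10 = 54·105 + 7·152 = 78
h_11 = 54·78 + 7·105 = 83
h_12 = 54·83 + 7·78 = 164
h_13 = 54·164 + 7·83 = 221
h_14 = 54·221 + 7·164 = 26
h_15 = 54·26 + 7·221 = 135
h_16 = 54·135 + 7·26 = 48
h_17 = 54·48 + 7·135 = 209
h_18 = 54·209 + 7·48 = 102
h_19 = 54·102 + 7·209 = 59
h_20 = 54·59 + 7·102 = 60
h_21 = 54·60 + 7·59 = 69
h_22 = 54·69 + 7·60 = 50
h_23 = 54·50 + 7·69 = 111
h_24 = 54·111 + 7·50 = 200
h_25 = 54·200 + 7·111 = 57
h_26 = 54·57 + 7·200 = 126
h_27 = 54·126 + 7·57 = 35
h_28 = 54·35 + 7·126 = 212
h_29 = 54·212 + 7·35 = 173
h_30 = 54·173 + 7·212 = 74
h_31 = 54·74 + 7·173 = 87
h_32 = 54·87 + 7·74 = 96
h_33 = 54·96 + 7·87 = 161
h_34 = 54·161 + 7·96 = 150
h_35 = 54·150 + 7·161 = 11
h_36 = 54·11 + 7·150 = 108
h_37 = 54·108 + 7·11 = 21
h_38 = 54·21 + 7·108 = 98
h_39 = 54·98 + 7·21 = 63
h_40 = 54·63 + 7·98 = 248
h_41 = 54·248 + 7·63 = 9
h_42 = 54·9 + 7·248 = 174
h_43 = 54·174 + 7·9 = 243
h_44 = 54·243 + 7·174 = 4
h_45 = 54·4 + 7·243 = 125
h_46 = 54·125 + 7·4 = 122
h_47 = 54·122 + 7·125 = 39
h_48 = 54·39 + 7·122 = 144
h_49 = 54·144 + 7·39 = 113
h_50 = 54·113 + 7·144 = 198
h_51 = 54·198 + 7·113 = 219
h_52 = 54·219 + 7·198 = 156
h_53 = 54·156 + 7·219 = 229
h_54 = 54·229 + 7·156 = 146
h_55 = 54·146 + 7·229 = 15
h_56 = 54·15 + 7·146 = 40
h_57 = 54·40 + 7·15 = 217
h_58 = 54·217 + 7·40 = 222
h_59 = 54·222 + 7·217 = 195
h_60 = 54·195 + 7·222 = 52
h_61 = 54·52 + 7·195 = 77
h_62 = 54·77 + 7·52 = 170
h_63 = 54·170 + 7·77 = 247
h_64 = 54·247 + 7·170 = 192
h_65 = 54·192 + 7·247 = 65
h_66 = 54·65 + 7·192 = 246
h_67 = 54·246 + 7·65 = 171
h_68 = 54·171 + 7·246 = 204
h_69 = 54·204 + 7·171 = 181
h_70 = 54·181 + 7·204 = 194
h_71 = 54·194 + 7·181 = 223
h_72 = 54·223 + 7·194 = 88
h_73 = 54·88 + 7·223 = 169
h_74 = 54·169 + 7·88 = 14
h_75 = 54·14 + 7·169 = 147
h_76 = 54·147 + 7·14 = 100
h_77 = 54·100 + 7·147 = 29
h_78 = 54·29 + 7·100 = 218
h_79 = 54·218 + 7·29 = 199
h_80 = 54·199 + 7·218 = 240
h_81 = 54·240 + 7·199 = 17
h_82 = 54·17 + 7·240 = 38
h_83 = 54·38 + 7·17 = 123
h_84 = 54·123 + 7·38 = 252
h_85 = 54·252 + 7·123 = 133
h_86 = 54·133 + 7·252 = 242
h_87 = 54·242 + 7·133 = 175
h_88 = 54·175 + 7·242 = 136
h_89 = 54·136 + 7·175 = 121
h_90 = 54·121 + 7·136 = 62
h_91 = 54·62 + 7·121 = 99
h_92 = 54·99 + 7·62 = 148
h_93 = 54·148 + 7·99 = 237
h_94 = 54·237 + 7·148 = 10
h_95 = 54·10 + 7·237 = 151
h_96 = 54·151 + 7·10 = 32
h_97 = 54·32 + 7·151 = 225
h_98 = 54·225 + 7·32 = 86
h_99 = 54·86 + 7·225 = 75
h_100 = 54·75 + 7·86 = 44
h_101 = 54·44 + 7·75 = 85
h_102 = 54·85 + 7·44 = 34
h_103 = 54·34 + 7·85 = 127
h_104 = 54·127 + 7·34 = 184
h_105 = 54·184 + 7·127 = 73
h_106 = 54·73 + 7·184 = 110
h_107 = 54·110 + 7·73 = 51
h_108 = 54·51 + 7·110 = 196
h_109 = 54·196 + 7·51 = 189
h_110 = 54·189 + 7·196 = 58
h_111 = 54·58 + 7·189 = 103
h_112 = 54·103 + 7·58 = 80
h_113 = 54·80 + 7·103 = 177
h_114 = 54·177 + 7·80 = 134
h_115 = 54·134 + 7·177 = 27
h_116 = 54·27 + 7·134 = 92
h_117 = 54·92 + 7·27 = 37
h_118 = 54·37 + 7·92 = 82
h_119 = 54·82 + 7·37 = 79
h_120 = 54·79 + 7·82 = 232
h_121 = 54·232 + 7·79 = 25
h_122 = 54·25 + 7·232 = 158
h_123 = 54·158 + 7·25 = 3
h_124 = 54·3 + 7·158 = 244
h_125 = 54·244 + 7·3 = 141

141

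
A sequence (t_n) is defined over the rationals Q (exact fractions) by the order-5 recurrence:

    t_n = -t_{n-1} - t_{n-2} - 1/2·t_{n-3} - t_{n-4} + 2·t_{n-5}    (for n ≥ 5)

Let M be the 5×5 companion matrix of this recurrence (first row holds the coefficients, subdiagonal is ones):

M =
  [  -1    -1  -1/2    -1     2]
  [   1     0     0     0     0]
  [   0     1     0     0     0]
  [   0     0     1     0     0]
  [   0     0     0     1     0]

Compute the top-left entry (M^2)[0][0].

(M^2)[0][0] is the top entry after applying M 2 times to the unit state (1, 0, 0, 0, 0). Equivalently it is h_{6} for the auxiliary sequence (h_n) obeying the same recurrence with h_4 = 1 and h_i = 0 for 0 ≤ i < 4:
h_5 = -1·1 + -1·0 + -1/2·0 + -1·0 + 2·0 = -1
h_6 = -1·-1 + -1·1 + -1/2·0 + -1·0 + 2·0 = 0

0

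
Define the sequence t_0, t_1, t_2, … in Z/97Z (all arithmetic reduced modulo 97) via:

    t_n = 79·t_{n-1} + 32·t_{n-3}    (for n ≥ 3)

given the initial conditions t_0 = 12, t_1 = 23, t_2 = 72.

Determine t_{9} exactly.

t_3 = 79·72 + 0·23 + 32·12 = 58
t_4 = 79·58 + 0·72 + 32·23 = 80
t_5 = 79·80 + 0·58 + 32·72 = 88
t_6 = 79·88 + 0·80 + 32·58 = 78
t_7 = 79·78 + 0·88 + 32·80 = 89
t_8 = 79·89 + 0·78 + 32·88 = 50
t_9 = 79·50 + 0·89 + 32·78 = 44

44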